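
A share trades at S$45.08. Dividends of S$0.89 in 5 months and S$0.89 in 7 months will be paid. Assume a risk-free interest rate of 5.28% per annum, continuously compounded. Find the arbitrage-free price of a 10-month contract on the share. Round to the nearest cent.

S$45.30

PV(dividends) I = 0.89·e^(−0.0528·5/12) + 0.89·e^(−0.0528·7/12)
I = 0.8706 + 0.8630 = 1.7336
F = (S − I)·e^(rT) = (45.08 − 1.7336) · e^(0.0528·10/12)
= 43.3464 · e^0.044000 = 43.3464 × 1.044982 = S$45.30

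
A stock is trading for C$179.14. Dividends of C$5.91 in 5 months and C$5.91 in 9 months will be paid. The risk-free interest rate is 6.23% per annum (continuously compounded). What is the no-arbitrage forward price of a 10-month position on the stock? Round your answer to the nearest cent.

C$176.68

PV(dividends) I = 5.91·e^(−0.0623·5/12) + 5.91·e^(−0.0623·9/12)
I = 5.7586 + 5.6402 = 11.3988
F = (S − I)·e^(rT) = (179.14 − 11.3988) · e^(0.0623·10/12)
= 167.7412 · e^0.051917 = 167.7412 × 1.053288 = C$176.68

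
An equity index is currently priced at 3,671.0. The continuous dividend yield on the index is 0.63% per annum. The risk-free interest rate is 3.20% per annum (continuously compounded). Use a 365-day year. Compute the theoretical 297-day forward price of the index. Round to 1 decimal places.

F = S·e^((r − q)T) = 3671.0 · e^((0.0320 − 0.0063) × 297/365)
= 3671.0 · e^0.020912 = 3671.0 × 1.021132
F = 3,748.6

3,748.6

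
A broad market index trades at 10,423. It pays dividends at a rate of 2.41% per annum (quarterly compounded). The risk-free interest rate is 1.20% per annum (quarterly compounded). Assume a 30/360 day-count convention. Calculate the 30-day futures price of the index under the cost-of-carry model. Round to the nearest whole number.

10,413

F = S · (1+r/4)^(4T) / (1+q/4)^(4T)
= 10423 × 1.000999 / 1.002004 = 10423 × 0.998997
F = 10,413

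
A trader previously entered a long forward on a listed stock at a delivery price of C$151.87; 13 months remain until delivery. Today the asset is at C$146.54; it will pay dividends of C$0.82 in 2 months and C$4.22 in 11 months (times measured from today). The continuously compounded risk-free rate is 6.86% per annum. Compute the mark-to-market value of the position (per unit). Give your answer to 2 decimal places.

PV(remaining dividends) I = 0.82·e^(−0.0686·2/12) + 4.22·e^(−0.0686·11/12) = 4.7735
Current forward F = (S − I)·e^(rT) = (146.54 − 4.7735)·e^(0.0686·13/12) = 141.7665 × 1.077148 = 152.7035
Value (long) = (F − K)·e^(−rT) = (152.7035 − 151.87) × 0.928378 = 0.7738
Value = C$0.77

C$0.77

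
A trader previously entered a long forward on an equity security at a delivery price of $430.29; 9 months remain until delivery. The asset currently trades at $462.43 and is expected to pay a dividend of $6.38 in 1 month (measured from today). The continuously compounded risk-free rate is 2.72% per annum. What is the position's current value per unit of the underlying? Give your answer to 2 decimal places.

PV(remaining dividends) I = 6.38·e^(−0.0272·1/12) = 6.3656
Current forward F = (S − I)·e^(rT) = (462.43 − 6.3656)·e^(0.0272·9/12) = 456.0644 × 1.020610 = 465.4639
Value (long) = (F − K)·e^(−rT) = (465.4639 − 430.29) × 0.979807 = 34.4636
Value = $34.46

$34.46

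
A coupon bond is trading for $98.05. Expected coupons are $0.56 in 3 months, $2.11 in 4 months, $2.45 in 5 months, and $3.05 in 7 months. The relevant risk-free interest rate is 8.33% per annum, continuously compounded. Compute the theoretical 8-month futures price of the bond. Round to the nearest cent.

PV(coupons) I = 0.56·e^(−0.0833·3/12) + 2.11·e^(−0.0833·4/12) + 2.45·e^(−0.0833·5/12) + 3.05·e^(−0.0833·7/12)
I = 0.5485 + 2.0522 + 2.3664 + 2.9053 = 7.8724
F = (S − I)·e^(rT) = (98.05 − 7.8724) · e^(0.0833·8/12)
= 90.1776 · e^0.055533 = 90.1776 × 1.057104 = $95.33

$95.33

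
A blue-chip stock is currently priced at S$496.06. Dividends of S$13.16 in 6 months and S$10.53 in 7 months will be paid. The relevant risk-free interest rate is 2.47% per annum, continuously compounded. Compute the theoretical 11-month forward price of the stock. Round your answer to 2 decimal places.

S$483.51

PV(dividends) I = 13.16·e^(−0.0247·6/12) + 10.53·e^(−0.0247·7/12)
I = 12.9985 + 10.3794 = 23.3779
F = (S − I)·e^(rT) = (496.06 − 23.3779) · e^(0.0247·11/12)
= 472.6821 · e^0.022642 = 472.6821 × 1.022900 = S$483.51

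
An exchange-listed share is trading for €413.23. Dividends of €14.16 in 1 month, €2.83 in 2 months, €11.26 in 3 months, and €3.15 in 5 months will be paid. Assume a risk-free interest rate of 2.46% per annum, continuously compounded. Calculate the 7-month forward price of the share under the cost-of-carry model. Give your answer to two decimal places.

PV(dividends) I = 14.16·e^(−0.0246·1/12) + 2.83·e^(−0.0246·2/12) + 11.26·e^(−0.0246·3/12) + 3.15·e^(−0.0246·5/12)
I = 14.1310 + 2.8184 + 11.1910 + 3.1179 = 31.2583
F = (S − I)·e^(rT) = (413.23 − 31.2583) · e^(0.0246·7/12)
= 381.9717 · e^0.014350 = 381.9717 × 1.014453 = €387.49

€387.49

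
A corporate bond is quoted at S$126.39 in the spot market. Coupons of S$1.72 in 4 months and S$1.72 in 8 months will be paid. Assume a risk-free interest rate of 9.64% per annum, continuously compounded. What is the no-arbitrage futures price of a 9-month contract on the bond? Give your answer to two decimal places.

PV(coupons) I = 1.72·e^(−0.0964·4/12) + 1.72·e^(−0.0964·8/12)
I = 1.6656 + 1.6129 = 3.2785
F = (S − I)·e^(rT) = (126.39 − 3.2785) · e^(0.0964·9/12)
= 123.1115 · e^0.072300 = 123.1115 × 1.074978 = S$132.34

S$132.34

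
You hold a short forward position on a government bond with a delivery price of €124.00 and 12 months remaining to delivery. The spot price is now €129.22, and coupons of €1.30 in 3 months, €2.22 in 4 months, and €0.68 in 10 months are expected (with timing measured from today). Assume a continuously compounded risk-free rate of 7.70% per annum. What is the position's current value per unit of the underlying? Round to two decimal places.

-€10.33

PV(remaining coupons) I = 1.30·e^(−0.0770·3/12) + 2.22·e^(−0.0770·4/12) + 0.68·e^(−0.0770·10/12) = 4.0767
Current forward F = (S − I)·e^(rT) = (129.22 − 4.0767)·e^(0.0770·12/12) = 125.1433 × 1.080042 = 135.1600
Value (long) = (F − K)·e^(−rT) = (135.1600 − 124.00) × 0.925890 = 10.3329
Short position value = −(long value) = -€10.33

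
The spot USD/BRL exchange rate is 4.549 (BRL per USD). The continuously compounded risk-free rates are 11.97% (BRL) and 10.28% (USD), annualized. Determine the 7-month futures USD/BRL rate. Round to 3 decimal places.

F = S·e^((r_BRL − r_USD)T) = 4.549 · e^((0.1197 − 0.1028) × 7/12)
= 4.549 · e^0.009858 = 4.549 × 1.009907
F = 4.594 BRL per USD

4.594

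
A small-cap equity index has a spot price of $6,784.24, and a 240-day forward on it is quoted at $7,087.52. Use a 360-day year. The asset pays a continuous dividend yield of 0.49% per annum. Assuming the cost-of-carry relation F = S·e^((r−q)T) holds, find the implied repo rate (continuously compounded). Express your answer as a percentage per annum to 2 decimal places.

7.05%

From F = S·e^((r−q)T): (r − q) = ln(F/S)/T
ln(7087.52/6784.24) = ln(1.044704) = 0.043734
(r − q) = 0.043734 / (240/360) = 0.065601
r = ln(F/S)/T + q = 0.065601 + 0.0049 = 0.070501
r = 7.05%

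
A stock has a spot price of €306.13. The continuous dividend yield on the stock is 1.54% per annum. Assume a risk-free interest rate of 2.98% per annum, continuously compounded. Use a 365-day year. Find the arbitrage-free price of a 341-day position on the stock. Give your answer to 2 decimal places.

F = S·e^((r − q)T) = 306.13 · e^((0.0298 − 0.0154) × 341/365)
= 306.13 · e^0.013453 = 306.13 × 1.013544
F = €310.28

€310.28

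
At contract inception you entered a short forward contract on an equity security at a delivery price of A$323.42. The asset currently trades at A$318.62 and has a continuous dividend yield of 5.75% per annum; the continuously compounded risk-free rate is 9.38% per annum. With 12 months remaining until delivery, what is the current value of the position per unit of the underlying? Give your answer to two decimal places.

Current fair forward for the remaining 12 months: F = S·e^((r − q)·T), (r − q) = 0.0938 − 0.0575 = 0.0363
F = 318.62 · e^(0.0363 × 12/12) = 318.62 × 1.036967 = 330.3984
Value of long forward = (F − K)·e^(−rT) = (330.3984 − 323.42) · e^(−0.0938·12/12)
= 6.9784 × 0.910465 = 6.35
Short position value = −(long value) = -A$6.35

-A$6.35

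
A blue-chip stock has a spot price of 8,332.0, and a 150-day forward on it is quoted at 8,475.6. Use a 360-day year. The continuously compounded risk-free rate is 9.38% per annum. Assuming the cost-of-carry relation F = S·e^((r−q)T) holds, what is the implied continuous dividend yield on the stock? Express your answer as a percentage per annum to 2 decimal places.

5.28%

From F = S·e^((r−q)T): (r − q) = ln(F/S)/T
ln(8475.6/8332.0) = ln(1.017235) = 0.017088
(r − q) = 0.017088 / (150/360) = 0.041011
q = r − ln(F/S)/T = 0.0938 − 0.041011 = 0.052789
q = 5.28%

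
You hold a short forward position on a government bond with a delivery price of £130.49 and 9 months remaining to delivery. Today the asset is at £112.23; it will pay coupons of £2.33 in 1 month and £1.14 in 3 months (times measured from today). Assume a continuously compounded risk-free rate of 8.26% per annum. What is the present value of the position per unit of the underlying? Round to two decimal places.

PV(remaining coupons) I = 2.33·e^(−0.0826·1/12) + 1.14·e^(−0.0826·3/12) = 3.4307
Current forward F = (S − I)·e^(rT) = (112.23 − 3.4307)·e^(0.0826·9/12) = 108.7993 × 1.063909 = 115.7526
Value (long) = (F − K)·e^(−rT) = (115.7526 − 130.49) × 0.939930 = -13.8521
Short position value = −(long value) = £13.85

£13.85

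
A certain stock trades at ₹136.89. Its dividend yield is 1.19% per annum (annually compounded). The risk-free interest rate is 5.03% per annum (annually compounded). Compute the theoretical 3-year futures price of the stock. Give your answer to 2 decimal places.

₹153.07

F = S · (1+r)^T / (1+q)^T
= 136.89 × 1.158618 / 1.036127 = 136.89 × 1.118220
F = ₹153.07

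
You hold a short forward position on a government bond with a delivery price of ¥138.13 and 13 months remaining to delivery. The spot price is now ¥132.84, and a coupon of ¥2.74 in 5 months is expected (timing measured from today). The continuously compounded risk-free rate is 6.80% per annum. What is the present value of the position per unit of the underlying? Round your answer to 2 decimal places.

-¥1.86

PV(remaining coupons) I = 2.74·e^(−0.0680·5/12) = 2.6635
Current forward F = (S − I)·e^(rT) = (132.84 − 2.6635)·e^(0.0680·13/12) = 130.1765 × 1.076448 = 140.1282
Value (long) = (F − K)·e^(−rT) = (140.1282 − 138.13) × 0.928981 = 1.8563
Short position value = −(long value) = -¥1.86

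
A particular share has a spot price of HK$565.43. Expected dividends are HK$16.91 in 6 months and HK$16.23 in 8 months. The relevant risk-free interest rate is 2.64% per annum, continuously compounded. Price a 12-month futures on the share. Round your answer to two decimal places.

PV(dividends) I = 16.91·e^(−0.0264·6/12) + 16.23·e^(−0.0264·8/12)
I = 16.6883 + 15.9469 = 32.6352
F = (S − I)·e^(rT) = (565.43 − 32.6352) · e^(0.0264·12/12)
= 532.7948 · e^0.026400 = 532.7948 × 1.026752 = HK$547.05

HK$547.05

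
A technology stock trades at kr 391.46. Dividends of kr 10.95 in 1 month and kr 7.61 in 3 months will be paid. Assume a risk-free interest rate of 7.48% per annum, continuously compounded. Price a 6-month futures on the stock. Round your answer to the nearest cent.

kr 387.33

PV(dividends) I = 10.95·e^(−0.0748·1/12) + 7.61·e^(−0.0748·3/12)
I = 10.8820 + 7.4690 = 18.3510
F = (S − I)·e^(rT) = (391.46 − 18.3510) · e^(0.0748·6/12)
= 373.1090 · e^0.037400 = 373.1090 × 1.038108 = kr 387.33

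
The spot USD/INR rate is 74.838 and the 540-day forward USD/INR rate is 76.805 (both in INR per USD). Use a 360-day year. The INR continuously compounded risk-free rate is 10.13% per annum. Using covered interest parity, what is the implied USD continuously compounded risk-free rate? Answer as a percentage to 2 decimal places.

8.40%

F = S·e^((r_INR − r_USD)T) ⇒ r_USD = r_INR − ln(F/S)/T
ln(76.805/74.838) = 0.025944; /(540/360) = 0.017296
r_USD = 0.1013 − 0.017296 = 0.084004
r_USD = 8.40%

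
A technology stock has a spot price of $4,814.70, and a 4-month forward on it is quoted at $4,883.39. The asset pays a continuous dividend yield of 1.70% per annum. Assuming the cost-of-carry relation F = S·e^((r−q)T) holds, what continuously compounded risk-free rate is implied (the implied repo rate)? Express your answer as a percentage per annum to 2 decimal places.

From F = S·e^((r−q)T): (r − q) = ln(F/S)/T
ln(4883.39/4814.70) = ln(1.014267) = 0.014166
(r − q) = 0.014166 / (4/12) = 0.042498
r = ln(F/S)/T + q = 0.042498 + 0.0170 = 0.059498
r = 5.95%

5.95%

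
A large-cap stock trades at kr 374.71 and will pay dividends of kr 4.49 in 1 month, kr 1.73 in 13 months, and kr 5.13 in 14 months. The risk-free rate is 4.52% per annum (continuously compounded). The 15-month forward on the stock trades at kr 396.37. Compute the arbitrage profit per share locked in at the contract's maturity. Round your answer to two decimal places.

kr 11.50 per share

PV(dividends) I = 4.49·e^(−0.0452·1/12) + 1.73·e^(−0.0452·13/12) + 5.13·e^(−0.0452·14/12) = 10.9869
Fair forward F* = (S − I)·e^(rT) = (374.71 − 10.9869)·e^0.056500 = 363.7231 × 1.058127 = 384.8652
Market kr 396.37 > fair 384.8652: forward overpriced → cash-and-carry (borrow at r, buy the stock and collect the dividends, short the forward).
Profit at T = |F_mkt − F*| = |396.37 − 384.8652| = kr 11.50 per share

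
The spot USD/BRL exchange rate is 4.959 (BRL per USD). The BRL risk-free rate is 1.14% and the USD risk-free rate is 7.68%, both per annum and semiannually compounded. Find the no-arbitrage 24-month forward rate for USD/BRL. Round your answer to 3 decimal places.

By covered interest parity, F = S · (1+r_BRL/2)^(2T) / (1+r_USD/2)^(2T)
= 4.959 × 1.022996 / 1.162676 = 4.959 × 0.879863
F = 4.363 BRL per USD

4.363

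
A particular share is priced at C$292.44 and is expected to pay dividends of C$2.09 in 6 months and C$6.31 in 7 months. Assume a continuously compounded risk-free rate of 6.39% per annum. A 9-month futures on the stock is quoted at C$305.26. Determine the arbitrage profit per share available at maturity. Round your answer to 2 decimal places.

C$6.96 per share

PV(dividends) I = 2.09·e^(−0.0639·6/12) + 6.31·e^(−0.0639·7/12) = 8.1034
Fair futures F* = (S − I)·e^(rT) = (292.44 − 8.1034)·e^0.047925 = 284.3366 × 1.049092 = 298.2953
Market C$305.26 > fair 298.2953: forward overpriced → cash-and-carry (borrow at r, buy the stock and collect the dividends, short the forward).
Profit at T = |F_mkt − F*| = |305.26 − 298.2953| = C$6.96 per share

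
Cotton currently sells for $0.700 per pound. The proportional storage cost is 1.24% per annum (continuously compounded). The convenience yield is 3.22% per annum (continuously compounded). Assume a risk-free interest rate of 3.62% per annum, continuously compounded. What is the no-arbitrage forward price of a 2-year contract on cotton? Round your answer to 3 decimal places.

Net carry = r + u − y = 0.0362 + 0.0124 − 0.0322 = 0.0164
F = S·e^((r+u−y)T) = 0.700 · e^(0.0164 × 2) = 0.700 · e^0.032800
= 0.700 × 1.033344 = $0.723 per pound

$0.723 per pound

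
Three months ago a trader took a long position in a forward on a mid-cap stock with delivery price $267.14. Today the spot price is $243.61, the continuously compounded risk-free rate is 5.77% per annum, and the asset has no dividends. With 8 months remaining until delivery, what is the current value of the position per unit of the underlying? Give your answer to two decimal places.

Current fair forward for the remaining 8 months: F = S·e^(r·T), r = 0.0577
F = 243.61 · e^(0.0577 × 8/12) = 243.61 × 1.039216 = 253.1634
Value of long forward = (F − K)·e^(−rT) = (253.1634 − 267.14) · e^(−0.0577·8/12)
= -13.9766 × 0.962264 = -13.45

-$13.45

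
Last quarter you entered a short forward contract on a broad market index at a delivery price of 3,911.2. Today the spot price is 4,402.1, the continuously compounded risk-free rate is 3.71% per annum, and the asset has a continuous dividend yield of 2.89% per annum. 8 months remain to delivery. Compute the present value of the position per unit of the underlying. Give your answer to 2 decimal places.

-502.45

Current fair forward for the remaining 8 months: F = S·e^((r − q)·T), (r − q) = 0.0371 − 0.0289 = 0.0082
F = 4402.1 · e^(0.0082 × 8/12) = 4402.1 × 1.00548164 = 4426.2307
Value of long forward = (F − K)·e^(−rT) = (4426.2307 − 3911.2) · e^(−0.0371·8/12)
= 515.0307 × 0.97557003 = 502.45
Short position value = −(long value) = -502.45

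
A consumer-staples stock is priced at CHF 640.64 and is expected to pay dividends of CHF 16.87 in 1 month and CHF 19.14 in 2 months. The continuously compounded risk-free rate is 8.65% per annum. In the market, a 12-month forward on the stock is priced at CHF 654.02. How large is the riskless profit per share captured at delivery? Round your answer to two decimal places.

PV(dividends) I = 16.87·e^(−0.0865·1/12) + 19.14·e^(−0.0865·2/12) = 35.6149
Fair forward F* = (S − I)·e^(rT) = (640.64 − 35.6149)·e^0.086500 = 605.0251 × 1.090351 = 659.6897
Market CHF 654.02 < fair 659.6897: forward underpriced → reverse cash-and-carry (short the stock, invest proceeds at r, pay the dividends, go long the forward).
Profit at T = |F_mkt − F*| = |654.02 − 659.6897| = CHF 5.67 per share

CHF 5.67 per share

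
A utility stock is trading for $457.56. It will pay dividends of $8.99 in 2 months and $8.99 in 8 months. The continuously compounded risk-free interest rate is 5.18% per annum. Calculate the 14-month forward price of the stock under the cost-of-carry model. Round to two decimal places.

PV(dividends) I = 8.99·e^(−0.0518·2/12) + 8.99·e^(−0.0518·8/12)
I = 8.9127 + 8.6848 = 17.5975
F = (S − I)·e^(rT) = (457.56 − 17.5975) · e^(0.0518·14/12)
= 439.9625 · e^0.060433 = 439.9625 × 1.062296 = $467.37

$467.37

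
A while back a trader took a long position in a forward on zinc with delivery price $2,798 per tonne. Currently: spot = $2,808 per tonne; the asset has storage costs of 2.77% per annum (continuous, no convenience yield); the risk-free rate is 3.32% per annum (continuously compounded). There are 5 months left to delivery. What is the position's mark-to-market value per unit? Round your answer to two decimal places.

$81.04 per tonne

Current fair forward for the remaining 5 months: F = S·e^((r + u)·T), (r + u) = 0.0332 + 0.0277 = 0.0609
F = 2808 · e^(0.0609 × 5/12) = 2808 × 1.02569969 = 2880.1647
Value of long forward = (F − K)·e^(−rT) = (2880.1647 − 2798) · e^(−0.0332·5/12)
= 82.1647 × 0.98626191 = 81.04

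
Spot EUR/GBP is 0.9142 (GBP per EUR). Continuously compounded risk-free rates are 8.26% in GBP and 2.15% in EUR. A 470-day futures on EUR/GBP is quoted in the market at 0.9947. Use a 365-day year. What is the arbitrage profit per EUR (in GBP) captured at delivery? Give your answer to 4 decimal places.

Fair futures: F* = S·e^(carry·T), with carry = (r_GBP − r_EUR) = 0.0826 − 0.0215 = 0.0611
F* = 0.9142 · e^(0.0611 × 470/365) = 0.9142 · e^0.078677 = 0.9142 × 1.081855 = 0.9890
Market 0.9947 > fair 0.9890: forward overpriced → cash-and-carry (buy spot, short the forward).
At maturity, profit = |F_mkt − F*| = |0.9947 − 0.9890| = 0.0057 per EUR (in GBP)

0.0057 per EUR (in GBP)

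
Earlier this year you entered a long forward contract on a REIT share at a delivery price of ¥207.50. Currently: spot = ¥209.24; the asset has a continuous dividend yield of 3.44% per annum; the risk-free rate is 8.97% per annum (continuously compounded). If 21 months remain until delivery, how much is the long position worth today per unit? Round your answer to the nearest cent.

¥19.66

Current fair forward for the remaining 21 months: F = S·e^((r − q)·T), (r − q) = 0.0897 − 0.0344 = 0.0553
F = 209.24 · e^(0.0553 × 21/12) = 209.24 × 1.101612 = 230.5013
Value of long forward = (F − K)·e^(−rT) = (230.5013 − 207.50) · e^(−0.0897·21/12)
= 23.0013 × 0.854725 = 19.66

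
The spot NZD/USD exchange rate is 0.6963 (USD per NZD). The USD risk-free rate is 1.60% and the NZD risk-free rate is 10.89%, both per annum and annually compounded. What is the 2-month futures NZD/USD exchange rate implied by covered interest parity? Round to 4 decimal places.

0.6862

By covered interest parity, F = S · (1+r_USD)^T / (1+r_NZD)^T
= 0.6963 × 1.002649 / 1.017377 = 0.6963 × 0.985524
F = 0.6862 USD per NZD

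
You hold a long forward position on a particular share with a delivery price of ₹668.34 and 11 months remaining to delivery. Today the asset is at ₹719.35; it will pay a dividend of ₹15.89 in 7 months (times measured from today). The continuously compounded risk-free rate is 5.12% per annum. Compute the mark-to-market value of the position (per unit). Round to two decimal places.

PV(remaining dividends) I = 15.89·e^(−0.0512·7/12) = 15.4224
Current forward F = (S − I)·e^(rT) = (719.35 − 15.4224)·e^(0.0512·11/12) = 703.9276 × 1.048052 = 737.7527
Value (long) = (F − K)·e^(−rT) = (737.7527 − 668.34) × 0.954151 = 66.2302
Value = ₹66.23

₹66.23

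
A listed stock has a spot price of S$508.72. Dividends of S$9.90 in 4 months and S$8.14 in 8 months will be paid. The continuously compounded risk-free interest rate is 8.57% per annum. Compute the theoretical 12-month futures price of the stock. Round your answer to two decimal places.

S$535.38

PV(dividends) I = 9.90·e^(−0.0857·4/12) + 8.14·e^(−0.0857·8/12)
I = 9.6212 + 7.6880 = 17.3092
F = (S − I)·e^(rT) = (508.72 − 17.3092) · e^(0.0857·12/12)
= 491.4108 · e^0.085700 = 491.4108 × 1.089479 = S$535.38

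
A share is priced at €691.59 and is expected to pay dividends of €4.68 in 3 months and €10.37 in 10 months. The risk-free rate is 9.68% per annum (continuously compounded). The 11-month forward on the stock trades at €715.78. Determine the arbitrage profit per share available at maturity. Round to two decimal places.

PV(dividends) I = 4.68·e^(−0.0968·3/12) + 10.37·e^(−0.0968·10/12) = 14.1344
Fair forward F* = (S − I)·e^(rT) = (691.59 − 14.1344)·e^0.088733 = 677.4556 × 1.092789 = 740.3160
Market €715.78 < fair 740.3160: forward underpriced → reverse cash-and-carry (short the stock, invest proceeds at r, pay the dividends, go long the forward).
Profit at T = |F_mkt − F*| = |715.78 − 740.3160| = €24.54 per share

€24.54 per share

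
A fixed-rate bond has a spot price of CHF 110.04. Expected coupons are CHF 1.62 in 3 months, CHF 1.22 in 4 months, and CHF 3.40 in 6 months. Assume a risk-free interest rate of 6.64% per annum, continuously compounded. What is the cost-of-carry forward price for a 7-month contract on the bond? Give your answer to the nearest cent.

CHF 108.07

PV(coupons) I = 1.62·e^(−0.0664·3/12) + 1.22·e^(−0.0664·4/12) + 3.40·e^(−0.0664·6/12)
I = 1.5933 + 1.1933 + 3.2890 = 6.0756
F = (S − I)·e^(rT) = (110.04 − 6.0756) · e^(0.0664·7/12)
= 103.9644 · e^0.038733 = 103.9644 × 1.039493 = CHF 108.07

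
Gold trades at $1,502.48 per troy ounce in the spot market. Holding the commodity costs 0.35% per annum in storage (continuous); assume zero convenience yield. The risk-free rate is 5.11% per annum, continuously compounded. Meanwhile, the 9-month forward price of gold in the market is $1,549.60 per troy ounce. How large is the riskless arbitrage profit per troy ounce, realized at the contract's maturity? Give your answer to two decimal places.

$15.68 per troy ounce

Fair forward: F* = S·e^(carry·T), with carry = (r + u) = 0.0511 + 0.0035 = 0.0546
F* = 1502.48 · e^(0.0546 × 9/12) = 1502.48 · e^0.04095000 = 1502.48 × 1.04180001 = $1565.2837
Market $1549.60 < fair $1565.2837: forward underpriced → reverse cash-and-carry (short spot, go long the forward).
At maturity, profit = |F_mkt − F*| = |1549.60 − 1565.2837| = $15.68 per troy ounce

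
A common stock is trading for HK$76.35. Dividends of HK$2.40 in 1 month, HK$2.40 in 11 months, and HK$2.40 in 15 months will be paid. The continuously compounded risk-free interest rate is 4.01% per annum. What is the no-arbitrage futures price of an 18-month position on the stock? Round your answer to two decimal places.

PV(dividends) I = 2.40·e^(−0.0401·1/12) + 2.40·e^(−0.0401·11/12) + 2.40·e^(−0.0401·15/12)
I = 2.3920 + 2.3134 + 2.2827 = 6.9881
F = (S − I)·e^(rT) = (76.35 − 6.9881) · e^(0.0401·18/12)
= 69.3619 · e^0.060150 = 69.3619 × 1.061996 = HK$73.66

HK$73.66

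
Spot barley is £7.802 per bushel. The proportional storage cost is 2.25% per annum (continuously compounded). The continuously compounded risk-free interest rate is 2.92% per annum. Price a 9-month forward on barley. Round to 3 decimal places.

£8.110 per bushel

Net carry = r + u − y = 0.0292 + 0.0225 − 0.0000 = 0.0517
F = S·e^((r+u−y)T) = 7.802 · e^(0.0517 × 9/12) = 7.802 · e^0.038775
= 7.802 × 1.039537 = £8.110 per bushel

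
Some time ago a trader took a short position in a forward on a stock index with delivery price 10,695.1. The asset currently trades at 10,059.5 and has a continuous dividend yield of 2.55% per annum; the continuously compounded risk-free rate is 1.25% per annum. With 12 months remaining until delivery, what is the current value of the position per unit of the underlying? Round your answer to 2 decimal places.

Current fair forward for the remaining 12 months: F = S·e^((r − q)·T), (r − q) = 0.0125 − 0.0255 = -0.0130
F = 10059.5 · e^(-0.0130 × 12/12) = 10059.5 × 0.98708414 = 9929.5729
Value of long forward = (F − K)·e^(−rT) = (9929.5729 − 10695.1) · e^(−0.0125·12/12)
= -765.5271 × 0.98757780 = -756.02
Short position value = −(long value) = 756.02

756.02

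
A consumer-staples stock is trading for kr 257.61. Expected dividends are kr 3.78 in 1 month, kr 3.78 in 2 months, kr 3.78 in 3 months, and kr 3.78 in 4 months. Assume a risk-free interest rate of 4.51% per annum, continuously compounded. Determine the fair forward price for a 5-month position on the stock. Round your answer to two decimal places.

PV(dividends) I = 3.78·e^(−0.0451·1/12) + 3.78·e^(−0.0451·2/12) + 3.78·e^(−0.0451·3/12) + 3.78·e^(−0.0451·4/12)
I = 3.7658 + 3.7517 + 3.7376 + 3.7236 = 14.9787
F = (S − I)·e^(rT) = (257.61 − 14.9787) · e^(0.0451·5/12)
= 242.6313 · e^0.018792 = 242.6313 × 1.018970 = kr 247.23

kr 247.23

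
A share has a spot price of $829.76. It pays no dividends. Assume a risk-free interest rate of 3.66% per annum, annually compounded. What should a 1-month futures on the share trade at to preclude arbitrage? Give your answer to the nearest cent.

F = S · (1+r)^T
= 829.76 × 1.003000
F = $832.25

$832.25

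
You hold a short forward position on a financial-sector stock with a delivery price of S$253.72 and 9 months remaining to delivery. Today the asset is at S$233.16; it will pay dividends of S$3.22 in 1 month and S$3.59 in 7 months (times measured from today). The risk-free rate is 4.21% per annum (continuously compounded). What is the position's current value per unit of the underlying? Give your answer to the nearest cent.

PV(remaining dividends) I = 3.22·e^(−0.0421·1/12) + 3.59·e^(−0.0421·7/12) = 6.7116
Current forward F = (S − I)·e^(rT) = (233.16 − 6.7116)·e^(0.0421·9/12) = 226.4484 × 1.032079 = 233.7126
Value (long) = (F − K)·e^(−rT) = (233.7126 − 253.72) × 0.968918 = -19.3855
Short position value = −(long value) = S$19.39

S$19.39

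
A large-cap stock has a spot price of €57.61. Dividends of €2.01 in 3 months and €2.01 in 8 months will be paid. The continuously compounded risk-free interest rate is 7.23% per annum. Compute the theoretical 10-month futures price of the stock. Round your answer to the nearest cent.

€57.06

PV(dividends) I = 2.01·e^(−0.0723·3/12) + 2.01·e^(−0.0723·8/12)
I = 1.9740 + 1.9154 = 3.8894
F = (S − I)·e^(rT) = (57.61 − 3.8894) · e^(0.0723·10/12)
= 53.7206 · e^0.060250 = 53.7206 × 1.062102 = €57.06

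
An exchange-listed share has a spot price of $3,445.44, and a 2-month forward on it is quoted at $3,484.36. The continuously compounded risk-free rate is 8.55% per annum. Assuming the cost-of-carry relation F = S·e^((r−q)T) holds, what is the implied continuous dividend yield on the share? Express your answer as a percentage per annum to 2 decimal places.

From F = S·e^((r−q)T): (r − q) = ln(F/S)/T
ln(3484.36/3445.44) = ln(1.011296) = 0.011233
(r − q) = 0.011233 / (2/12) = 0.067398
q = r − ln(F/S)/T = 0.0855 − 0.067398 = 0.018102
q = 1.81%

1.81%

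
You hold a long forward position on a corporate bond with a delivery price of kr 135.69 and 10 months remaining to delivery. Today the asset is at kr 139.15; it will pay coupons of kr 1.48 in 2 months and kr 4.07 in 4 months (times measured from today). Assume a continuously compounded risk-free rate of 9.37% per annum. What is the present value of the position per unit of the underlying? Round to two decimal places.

PV(remaining coupons) I = 1.48·e^(−0.0937·2/12) + 4.07·e^(−0.0937·4/12) = 5.4019
Current forward F = (S − I)·e^(rT) = (139.15 − 5.4019)·e^(0.0937·10/12) = 133.7481 × 1.081213 = 144.6102
Value (long) = (F − K)·e^(−rT) = (144.6102 − 135.69) × 0.924887 = 8.2502
Value = kr 8.25

kr 8.25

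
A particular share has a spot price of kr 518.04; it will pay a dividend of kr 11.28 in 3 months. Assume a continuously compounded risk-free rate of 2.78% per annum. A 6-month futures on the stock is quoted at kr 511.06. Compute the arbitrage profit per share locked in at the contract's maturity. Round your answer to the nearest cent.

kr 2.87 per share

PV(dividends) I = 11.28·e^(−0.0278·3/12) = 11.2019
Fair futures F* = (S − I)·e^(rT) = (518.04 − 11.2019)·e^0.013900 = 506.8381 × 1.013997 = 513.9323
Market kr 511.06 < fair 513.9323: forward underpriced → reverse cash-and-carry (short the stock, invest proceeds at r, pay the dividends, go long the forward).
Profit at T = |F_mkt − F*| = |511.06 − 513.9323| = kr 2.87 per share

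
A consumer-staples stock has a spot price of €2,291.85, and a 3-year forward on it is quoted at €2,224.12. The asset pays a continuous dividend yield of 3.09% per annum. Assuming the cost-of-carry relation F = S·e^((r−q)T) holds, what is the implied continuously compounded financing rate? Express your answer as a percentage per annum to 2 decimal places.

2.09%

From F = S·e^((r−q)T): (r − q) = ln(F/S)/T
ln(2224.12/2291.85) = ln(0.970447) = -0.029998
(r − q) = -0.029998 / (3) = -0.009999
r = ln(F/S)/T + q = -0.009999 + 0.0309 = 0.020901
r = 2.09%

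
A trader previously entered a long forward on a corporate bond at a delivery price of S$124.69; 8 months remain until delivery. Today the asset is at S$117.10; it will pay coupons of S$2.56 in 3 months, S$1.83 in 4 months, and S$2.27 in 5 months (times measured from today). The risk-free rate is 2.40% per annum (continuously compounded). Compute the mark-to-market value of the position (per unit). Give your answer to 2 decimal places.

-S$12.22

PV(remaining coupons) I = 2.56·e^(−0.0240·3/12) + 1.83·e^(−0.0240·4/12) + 2.27·e^(−0.0240·5/12) = 6.6075
Current forward F = (S − I)·e^(rT) = (117.10 − 6.6075)·e^(0.0240·8/12) = 110.4925 × 1.016129 = 112.2746
Value (long) = (F − K)·e^(−rT) = (112.2746 − 124.69) × 0.984127 = -12.2183
Value = -S$12.22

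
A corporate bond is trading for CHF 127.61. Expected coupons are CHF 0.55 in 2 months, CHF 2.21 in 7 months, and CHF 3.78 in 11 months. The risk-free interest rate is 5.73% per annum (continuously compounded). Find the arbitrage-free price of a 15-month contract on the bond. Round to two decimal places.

PV(coupons) I = 0.55·e^(−0.0573·2/12) + 2.21·e^(−0.0573·7/12) + 3.78·e^(−0.0573·11/12)
I = 0.5448 + 2.1374 + 3.5866 = 6.2688
F = (S − I)·e^(rT) = (127.61 − 6.2688) · e^(0.0573·15/12)
= 121.3412 · e^0.071625 = 121.3412 × 1.074252 = CHF 130.35

CHF 130.35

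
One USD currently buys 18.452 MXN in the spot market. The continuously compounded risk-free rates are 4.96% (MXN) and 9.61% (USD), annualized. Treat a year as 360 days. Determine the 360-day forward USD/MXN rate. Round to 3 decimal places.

17.614

F = S·e^((r_MXN − r_USD)T) = 18.452 · e^((0.0496 − 0.0961) × 360/360)
= 18.452 · e^-0.046500 = 18.452 × 0.954565
F = 17.614 MXN per USD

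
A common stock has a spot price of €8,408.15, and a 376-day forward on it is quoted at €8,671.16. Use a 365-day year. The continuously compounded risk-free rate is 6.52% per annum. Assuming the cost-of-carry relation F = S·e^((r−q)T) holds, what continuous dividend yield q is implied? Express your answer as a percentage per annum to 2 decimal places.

From F = S·e^((r−q)T): (r − q) = ln(F/S)/T
ln(8671.16/8408.15) = ln(1.031280) = 0.030801
(r − q) = 0.030801 / (376/365) = 0.029900
q = r − ln(F/S)/T = 0.0652 − 0.029900 = 0.035300
q = 3.53%

3.53%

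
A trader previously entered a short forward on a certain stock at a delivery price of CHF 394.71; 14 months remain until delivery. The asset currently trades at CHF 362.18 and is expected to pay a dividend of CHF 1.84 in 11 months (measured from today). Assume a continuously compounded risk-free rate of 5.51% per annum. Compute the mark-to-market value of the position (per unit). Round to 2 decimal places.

PV(remaining dividends) I = 1.84·e^(−0.0551·11/12) = 1.7494
Current forward F = (S − I)·e^(rT) = (362.18 − 1.7494)·e^(0.0551·14/12) = 360.4306 × 1.066395 = 384.3614
Value (long) = (F − K)·e^(−rT) = (384.3614 − 394.71) × 0.937739 = -9.7043
Short position value = −(long value) = CHF 9.70

CHF 9.70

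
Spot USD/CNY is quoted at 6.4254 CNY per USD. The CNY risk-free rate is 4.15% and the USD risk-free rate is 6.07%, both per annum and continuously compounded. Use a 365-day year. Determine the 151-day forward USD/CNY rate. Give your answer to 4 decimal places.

F = S·e^((r_CNY − r_USD)T) = 6.4254 · e^((0.0415 − 0.0607) × 151/365)
= 6.4254 · e^-0.007943 = 6.4254 × 0.992088
F = 6.3746 CNY per USD

6.3746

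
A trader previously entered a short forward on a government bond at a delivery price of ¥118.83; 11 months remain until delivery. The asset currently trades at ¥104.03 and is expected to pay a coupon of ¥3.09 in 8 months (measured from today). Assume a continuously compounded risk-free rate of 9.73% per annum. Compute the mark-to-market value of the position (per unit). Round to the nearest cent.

PV(remaining coupons) I = 3.09·e^(−0.0973·8/12) = 2.8959
Current forward F = (S − I)·e^(rT) = (104.03 − 2.8959)·e^(0.0973·11/12) = 101.1341 × 1.093290 = 110.5689
Value (long) = (F − K)·e^(−rT) = (110.5689 − 118.83) × 0.914670 = -7.5562
Short position value = −(long value) = ¥7.56

¥7.56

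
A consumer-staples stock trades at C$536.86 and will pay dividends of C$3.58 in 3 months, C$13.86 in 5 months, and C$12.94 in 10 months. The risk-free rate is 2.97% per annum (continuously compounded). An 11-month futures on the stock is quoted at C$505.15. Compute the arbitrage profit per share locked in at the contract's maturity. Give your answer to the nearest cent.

C$15.84 per share

PV(dividends) I = 3.58·e^(−0.0297·3/12) + 13.86·e^(−0.0297·5/12) + 12.94·e^(−0.0297·10/12) = 29.8667
Fair futures F* = (S − I)·e^(rT) = (536.86 − 29.8667)·e^0.027225 = 506.9933 × 1.027599 = 520.9858
Market C$505.15 < fair 520.9858: forward underpriced → reverse cash-and-carry (short the stock, invest proceeds at r, pay the dividends, go long the forward).
Profit at T = |F_mkt − F*| = |505.15 − 520.9858| = C$15.84 per share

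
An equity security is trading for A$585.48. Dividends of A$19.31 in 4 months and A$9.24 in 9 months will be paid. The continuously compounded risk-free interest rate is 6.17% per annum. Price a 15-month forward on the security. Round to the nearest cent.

PV(dividends) I = 19.31·e^(−0.0617·4/12) + 9.24·e^(−0.0617·9/12)
I = 18.9169 + 8.8222 = 27.7391
F = (S − I)·e^(rT) = (585.48 − 27.7391) · e^(0.0617·15/12)
= 557.7409 · e^0.077125 = 557.7409 × 1.080177 = A$602.46

A$602.46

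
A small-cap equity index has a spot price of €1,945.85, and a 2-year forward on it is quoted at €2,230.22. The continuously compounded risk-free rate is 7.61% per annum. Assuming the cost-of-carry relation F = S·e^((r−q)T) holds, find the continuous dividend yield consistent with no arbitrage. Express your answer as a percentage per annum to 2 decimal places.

From F = S·e^((r−q)T): (r − q) = ln(F/S)/T
ln(2230.22/1945.85) = ln(1.146142) = 0.136402
(r − q) = 0.136402 / (2) = 0.068201
q = r − ln(F/S)/T = 0.0761 − 0.068201 = 0.007899
q = 0.79%

0.79%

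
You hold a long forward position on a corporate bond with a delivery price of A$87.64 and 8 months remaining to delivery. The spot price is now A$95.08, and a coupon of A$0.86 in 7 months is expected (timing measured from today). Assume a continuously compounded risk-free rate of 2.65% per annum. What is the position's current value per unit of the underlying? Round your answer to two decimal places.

A$8.13

PV(remaining coupons) I = 0.86·e^(−0.0265·7/12) = 0.8468
Current forward F = (S − I)·e^(rT) = (95.08 − 0.8468)·e^(0.0265·8/12) = 94.2332 × 1.017824 = 95.9128
Value (long) = (F − K)·e^(−rT) = (95.9128 − 87.64) × 0.982488 = 8.1279
Value = A$8.13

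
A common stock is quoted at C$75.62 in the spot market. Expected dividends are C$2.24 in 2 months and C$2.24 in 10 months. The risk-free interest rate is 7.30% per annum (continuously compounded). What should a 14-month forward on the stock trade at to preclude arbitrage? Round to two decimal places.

PV(dividends) I = 2.24·e^(−0.0730·2/12) + 2.24·e^(−0.0730·10/12)
I = 2.2129 + 2.1078 = 4.3207
F = (S − I)·e^(rT) = (75.62 − 4.3207) · e^(0.0730·14/12)
= 71.2993 · e^0.085167 = 71.2993 × 1.088899 = C$77.64

C$77.64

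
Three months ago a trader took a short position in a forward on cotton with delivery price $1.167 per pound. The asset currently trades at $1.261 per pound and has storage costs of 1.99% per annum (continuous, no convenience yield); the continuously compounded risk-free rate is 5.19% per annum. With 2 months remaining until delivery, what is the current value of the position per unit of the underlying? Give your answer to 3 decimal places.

-$0.108 per pound

Current fair forward for the remaining 2 months: F = S·e^((r + u)·T), (r + u) = 0.0519 + 0.0199 = 0.0718
F = 1.261 · e^(0.0718 × 2/12) = 1.261 × 1.012039 = 1.2762
Value of long forward = (F − K)·e^(−rT) = (1.2762 − 1.167) · e^(−0.0519·2/12)
= 0.1092 × 0.991387 = 0.108
Short position value = −(long value) = -$0.108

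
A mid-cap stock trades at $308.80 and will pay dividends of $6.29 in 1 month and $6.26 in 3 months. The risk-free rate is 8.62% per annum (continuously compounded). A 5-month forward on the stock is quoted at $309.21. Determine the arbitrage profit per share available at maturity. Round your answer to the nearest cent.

PV(dividends) I = 6.29·e^(−0.0862·1/12) + 6.26·e^(−0.0862·3/12) = 12.3715
Fair forward F* = (S − I)·e^(rT) = (308.80 − 12.3715)·e^0.035917 = 296.4285 × 1.036570 = 307.2689
Market $309.21 > fair 307.2689: forward overpriced → cash-and-carry (borrow at r, buy the stock and collect the dividends, short the forward).
Profit at T = |F_mkt − F*| = |309.21 − 307.2689| = $1.94 per share

$1.94 per share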